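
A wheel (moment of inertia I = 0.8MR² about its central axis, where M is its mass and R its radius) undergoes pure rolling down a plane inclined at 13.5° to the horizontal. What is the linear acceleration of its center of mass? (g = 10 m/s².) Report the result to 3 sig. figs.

a ≈ 1.30 m/s²

With I = 0.8MR², the ratio k = I/(MR²) is 0.8.
Translational: Mg sinθ − f = Ma. Rotational about the CM: fR = Iα = kMRa, so f = kMa.
Eliminating f: Mg sinθ = (1+k)Ma, so a = g sinθ/(1+k) = 10 × sin13.5° / 1.8 ≈ 1.30 m/s².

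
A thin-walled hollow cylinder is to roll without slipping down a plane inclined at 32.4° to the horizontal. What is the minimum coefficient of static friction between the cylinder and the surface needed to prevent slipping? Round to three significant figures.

μ_min ≈ 0.317

The moment of inertia is MR², giving k ≡ I/(MR²) = 1.
Translational: Mg sinθ − f = Ma. Rotational about the CM: fR = Iα = kMRa, so f = kMa.
These give a = g sinθ/(1+k) and the required friction f = kMg sinθ/(1+k).
The normal force is N = Mg cosθ, so μ_min = f/N = k tanθ/(1+k).
μ_min = 1 × tan32.4° / 2 ≈ 0.317.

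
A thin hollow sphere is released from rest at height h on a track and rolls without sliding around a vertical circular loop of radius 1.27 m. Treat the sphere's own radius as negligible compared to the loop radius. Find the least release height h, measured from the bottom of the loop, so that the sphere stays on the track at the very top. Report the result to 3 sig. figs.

h_min ≈ 3.60 m

With I = (2/3)MR², the ratio k = I/(MR²) is 2/3.
At the top, contact is just lost when gravity alone supplies the centripetal force: Mg = Mv_top²/r, i.e. v_top² = gr.
With ω = v/R, the kinetic energy at speed v is ½(1+k)Mv² = (5/6)Mv².
Energy conservation from release (height h) to the top (height 2r): Mgh = Mg(2r) + (5/6)M·gr.
Thus h_min = 2r + (1+k)r/2 = r(2 + 1.667/2) = 1.27 × 2.833 ≈ 3.60 m.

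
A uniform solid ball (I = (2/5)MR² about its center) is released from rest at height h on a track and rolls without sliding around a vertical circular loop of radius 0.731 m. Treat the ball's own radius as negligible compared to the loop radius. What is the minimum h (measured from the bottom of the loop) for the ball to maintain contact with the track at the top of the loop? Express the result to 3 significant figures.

h_min ≈ 1.97 m

Here I = (2/5)MR², so the shape factor k = I/(MR²) = 0.4.
At the top of the loop, the minimum-contact condition is Mg = Mv_top²/r, so v_top² = gr.
With ω = v/R, the kinetic energy at speed v is ½(1+k)Mv² = (7/10)Mv².
Energy conservation from release (height h) to the top (height 2r): Mgh = Mg(2r) + (7/10)M·gr.
Thus h_min = 2r + (1+k)r/2 = r(2 + 1.4/2) = 0.731 × 2.7 ≈ 1.97 m.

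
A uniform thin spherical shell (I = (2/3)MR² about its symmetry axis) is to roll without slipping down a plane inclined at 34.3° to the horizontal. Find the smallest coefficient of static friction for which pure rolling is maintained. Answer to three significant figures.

μ_min ≈ 0.273

With I = (2/3)MR², the ratio k = I/(MR²) is 2/3.
Translational: Mg sinθ − f = Ma. Rotational about the CM: fR = Iα = kMRa, so f = kMa.
These give a = g sinθ/(1+k) and the required friction f = kMg sinθ/(1+k).
With N = Mg cosθ, the no-slip condition f ≤ μN gives μ_min = f/N = k tanθ/(1+k).
μ_min = (2/3) × tan34.3° / 1.667 ≈ 0.273.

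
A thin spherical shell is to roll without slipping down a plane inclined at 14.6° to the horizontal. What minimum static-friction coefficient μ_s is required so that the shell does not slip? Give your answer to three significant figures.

μ_min ≈ 0.104

For this body I = (2/3)MR², i.e. k = I/(MR²) = 2/3.
Along the incline Mg sinθ − f = Ma, and torque about the center fR = Iα = kMR²(a/R) gives f = kMa.
These give a = g sinθ/(1+k) and the required friction f = kMg sinθ/(1+k).
With N = Mg cosθ, the no-slip condition f ≤ μN gives μ_min = f/N = k tanθ/(1+k).
μ_min = (2/3) × tan14.6° / 1.667 ≈ 0.104.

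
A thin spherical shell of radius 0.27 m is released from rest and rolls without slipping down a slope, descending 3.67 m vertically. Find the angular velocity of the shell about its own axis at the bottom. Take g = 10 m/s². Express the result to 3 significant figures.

ω ≈ 24.6 rad/s

For this body I = (2/3)MR², i.e. k = I/(MR²) = 2/3.
Pure rolling means v = ωR; then KE = ½Mv² + ½I(v/R)² = ½(1+k)Mv² = (5/6)Mv².
Energy conservation Mgh = ½(1+k)Mv² gives v = √(2gh/(1+k)) = √(2 × 10 × 3.67 / 1.667) = 6.636 m/s.
The angular speed follows from ω = v/R = 6.636/0.27 ≈ 24.6 rad/s.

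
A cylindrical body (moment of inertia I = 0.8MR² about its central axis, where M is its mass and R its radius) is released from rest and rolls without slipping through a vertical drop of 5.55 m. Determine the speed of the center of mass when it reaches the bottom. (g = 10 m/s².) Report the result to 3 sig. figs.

For this body I = 0.8MR², i.e. k = I/(MR²) = 0.8.
Since it rolls without slipping, ω = v/R and KE = ½Mv² + ½Iω² = ½(1+k)Mv² = (9/10)Mv².
Setting Mgh = (9/10)Mv² gives v = √(2gh/(1+k)) = √(2·10·5.55/1.8) ≈ 7.85 m/s.

v ≈ 7.85 m/s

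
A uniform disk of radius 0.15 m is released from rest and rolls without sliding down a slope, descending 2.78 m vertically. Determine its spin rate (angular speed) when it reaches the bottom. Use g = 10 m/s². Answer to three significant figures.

The moment of inertia is (1/2)MR², giving k ≡ I/(MR²) = 0.5.
Since it rolls without slipping, ω = v/R and KE = ½Mv² + ½Iω² = ½(1+k)Mv² = (3/4)Mv².
Energy conservation Mgh = ½(1+k)Mv² gives v = √(2gh/(1+k)) = √(2 × 10 × 2.78 / 1.5) = 6.088 m/s.
The angular speed follows from ω = v/R = 6.088/0.15 ≈ 40.6 rad/s.

ω ≈ 40.6 rad/s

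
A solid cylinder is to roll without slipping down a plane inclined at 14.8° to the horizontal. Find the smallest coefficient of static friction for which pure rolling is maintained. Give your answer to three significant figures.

For this body I = (1/2)MR², i.e. k = I/(MR²) = 0.5.
Along the incline Mg sinθ − f = Ma, and torque about the center fR = Iα = kMR²(a/R) gives f = kMa.
These give a = g sinθ/(1+k) and the required friction f = kMg sinθ/(1+k).
The normal force is N = Mg cosθ, so μ_min = f/N = k tanθ/(1+k).
μ_min = 0.5 × tan14.8° / 1.5 ≈ 0.0881.

μ_min ≈ 0.0881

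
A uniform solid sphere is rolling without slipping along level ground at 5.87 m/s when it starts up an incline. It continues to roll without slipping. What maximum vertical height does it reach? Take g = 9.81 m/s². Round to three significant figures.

h ≈ 2.46 m

For this body I = (2/5)MR², i.e. k = I/(MR²) = 0.4.
Since it rolls without slipping, ω = v/R and KE = ½Mv² + ½Iω² = ½(1+k)Mv² = (7/10)Mv².
All of this converts to potential energy at the highest point: (7/10)Mv₀² = Mgh.
Thus h = (1+k)v₀²/(2g) = 1.4 × 5.87² / (2 × 9.81) ≈ 2.46 m.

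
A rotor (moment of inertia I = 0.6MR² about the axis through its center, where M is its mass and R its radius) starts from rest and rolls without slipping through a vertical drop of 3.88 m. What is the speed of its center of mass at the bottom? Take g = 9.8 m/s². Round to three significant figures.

v ≈ 6.89 m/s

Here I = 0.6MR², so the shape factor k = I/(MR²) = 0.6.
Since it rolls without slipping, ω = v/R and KE = ½Mv² + ½Iω² = ½(1+k)Mv² = (4/5)Mv².
Setting Mgh = (4/5)Mv² gives v = √(2gh/(1+k)) = √(2·9.8·3.88/1.6) ≈ 6.89 m/s.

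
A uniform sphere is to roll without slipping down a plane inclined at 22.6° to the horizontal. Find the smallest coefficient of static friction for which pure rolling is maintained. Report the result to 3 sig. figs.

μ_min ≈ 0.119

Here I = (2/5)MR², so the shape factor k = I/(MR²) = 0.4.
Along the incline Mg sinθ − f = Ma, and torque about the center fR = Iα = kMR²(a/R) gives f = kMa.
These give a = g sinθ/(1+k) and the required friction f = kMg sinθ/(1+k).
The normal force is N = Mg cosθ, so μ_min = f/N = k tanθ/(1+k).
μ_min = 0.4 × tan22.6° / 1.4 ≈ 0.119.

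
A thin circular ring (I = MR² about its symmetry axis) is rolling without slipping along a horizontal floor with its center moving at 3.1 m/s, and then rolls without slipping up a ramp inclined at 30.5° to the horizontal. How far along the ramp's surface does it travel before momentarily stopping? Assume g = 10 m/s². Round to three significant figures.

Here I = MR², so the shape factor k = I/(MR²) = 1.
Pure rolling means v = ωR; then KE = ½Mv² + ½I(v/R)² = ½(1+k)Mv² = Mv².
Setting this equal to Mgh gives the vertical rise h = (1+k)v₀²/(2g) = 2×3.1²/(2×10) = 0.961 m.
Along the incline, d = h/sinθ = 0.961/sin30.5° ≈ 1.89 m.

d ≈ 1.89 m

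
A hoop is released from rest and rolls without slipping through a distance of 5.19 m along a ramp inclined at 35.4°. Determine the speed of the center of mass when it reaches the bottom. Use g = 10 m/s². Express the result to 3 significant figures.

v ≈ 5.48 m/s

The moment of inertia is MR², giving k ≡ I/(MR²) = 1.
Since it rolls without slipping, ω = v/R and KE = ½Mv² + ½Iω² = ½(1+k)Mv² = Mv².
The vertical drop is h = L sinθ = 5.19 × sin35.4° = 3.006 m.
Setting Mgh = Mv² gives v = √(2gh/(1+k)) = √(2·10·3.006/2) ≈ 5.48 m/s.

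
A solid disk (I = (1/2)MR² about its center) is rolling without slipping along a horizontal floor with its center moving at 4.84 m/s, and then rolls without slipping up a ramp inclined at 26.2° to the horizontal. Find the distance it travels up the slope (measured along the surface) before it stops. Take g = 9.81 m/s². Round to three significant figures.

d ≈ 4.06 m

The moment of inertia is (1/2)MR², giving k ≡ I/(MR²) = 0.5.
Rolling without slipping gives ω = v/R, so the total kinetic energy is ½Mv² + ½Iω² = ½(1+k)Mv² = (3/4)Mv².
Setting this equal to Mgh gives the vertical rise h = (1+k)v₀²/(2g) = 1.5×4.84²/(2×9.81) = 1.791 m.
Along the incline, d = h/sinθ = 1.791/sin26.2° ≈ 4.06 m.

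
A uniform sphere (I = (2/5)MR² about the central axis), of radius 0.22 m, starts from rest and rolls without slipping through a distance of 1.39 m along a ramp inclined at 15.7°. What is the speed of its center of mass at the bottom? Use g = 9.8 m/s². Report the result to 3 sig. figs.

v ≈ 2.29 m/s

With I = (2/5)MR², the ratio k = I/(MR²) is 0.4.
Pure rolling means v = ωR; then KE = ½Mv² + ½I(v/R)² = ½(1+k)Mv² = (7/10)Mv².
The vertical drop is h = L sinθ = 1.39 × sin15.7° = 0.3761 m.
Energy conservation: Mgh = (7/10)Mv², so v = √(2gh/(1+k)) = √(2 × 9.8 × 0.3761 / 1.4) ≈ 2.29 m/s.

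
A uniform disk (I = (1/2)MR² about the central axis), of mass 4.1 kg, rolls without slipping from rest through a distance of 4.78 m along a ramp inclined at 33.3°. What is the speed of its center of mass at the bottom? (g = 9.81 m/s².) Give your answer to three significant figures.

v ≈ 5.86 m/s

With I = (1/2)MR², the ratio k = I/(MR²) is 0.5.
The rolling condition ω = v/R makes the rotational term ½I(v/R)² = ½kMv², so KE_total = ½(1+k)Mv² = (3/4)Mv².
The vertical drop is h = L sinθ = 4.78 × sin33.3° = 2.624 m.
Energy conservation: Mgh = (3/4)Mv², so v = √(2gh/(1+k)) = √(2 × 9.81 × 2.624 / 1.5) ≈ 5.86 m/s.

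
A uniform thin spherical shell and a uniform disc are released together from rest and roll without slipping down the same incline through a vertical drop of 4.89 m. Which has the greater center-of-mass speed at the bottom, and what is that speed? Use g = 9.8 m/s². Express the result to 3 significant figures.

the uniform disc, at v ≈ 7.99 m/s

For rolling without slipping, Mgh = ½(1+k)Mv² where k = I/(MR²), so v = √(2gh/(1+k)).
Uniform thin spherical shell: k = 2/3, giving v = √(2×9.8×4.89/1.667) = 7.583 m/s.
Uniform disc: k = 0.5, giving v = √(2×9.8×4.89/1.5) = 7.993 m/s.
The smaller k wins: the uniform disc, at ≈ 7.99 m/s.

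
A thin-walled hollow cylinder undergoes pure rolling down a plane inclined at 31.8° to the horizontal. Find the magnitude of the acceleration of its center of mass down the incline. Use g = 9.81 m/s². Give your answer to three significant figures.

Here I = MR², so the shape factor k = I/(MR²) = 1.
Newton's second law down the slope: Mg sinθ − f = Ma. The torque equation fR = Iα (with α = a/R) gives f = kMa.
Eliminating f: Mg sinθ = (1+k)Ma, so a = g sinθ/(1+k) = 9.81 × sin31.8° / 2 ≈ 2.58 m/s².

a ≈ 2.58 m/s²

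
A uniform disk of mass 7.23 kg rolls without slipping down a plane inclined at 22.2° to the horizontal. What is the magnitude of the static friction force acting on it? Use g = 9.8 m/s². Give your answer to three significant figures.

f ≈ 8.92 N

For this body I = (1/2)MR², i.e. k = I/(MR²) = 0.5.
Newton's second law down the slope: Mg sinθ − f = Ma. The torque equation fR = Iα (with α = a/R) gives f = kMa.
Combining, a = g sinθ/(1+k) and f = kMa = kMg sinθ/(1+k).
f = 0.5 × 7.23 × 9.8 × sin22.2° / 1.5 ≈ 8.92 N.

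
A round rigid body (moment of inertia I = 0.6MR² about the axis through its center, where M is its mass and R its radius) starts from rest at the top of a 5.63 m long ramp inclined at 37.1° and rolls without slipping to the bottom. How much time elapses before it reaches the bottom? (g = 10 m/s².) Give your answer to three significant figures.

t ≈ 1.73 s

For this body I = 0.6MR², i.e. k = I/(MR²) = 0.6.
Translational: Mg sinθ − f = Ma. Rotational about the CM: fR = Iα = kMRa, so f = kMa.
Hence a = g sinθ/(1+k) = 10×sin37.1°/1.6 = 3.77 m/s².
Starting from rest, L = ½at², so t = √(2L/a) = √(2×5.63/3.77) ≈ 1.73 s.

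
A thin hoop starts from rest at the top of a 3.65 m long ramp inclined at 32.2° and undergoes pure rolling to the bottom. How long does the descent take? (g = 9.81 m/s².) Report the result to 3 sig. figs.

The moment of inertia is MR², giving k ≡ I/(MR²) = 1.
Translational: Mg sinθ − f = Ma. Rotational about the CM: fR = Iα = kMRa, so f = kMa.
Hence a = g sinθ/(1+k) = 9.81×sin32.2°/2 = 2.614 m/s².
With constant a from rest, t = √(2L/a) = √(2·3.65/2.614) ≈ 1.67 s.

t ≈ 1.67 s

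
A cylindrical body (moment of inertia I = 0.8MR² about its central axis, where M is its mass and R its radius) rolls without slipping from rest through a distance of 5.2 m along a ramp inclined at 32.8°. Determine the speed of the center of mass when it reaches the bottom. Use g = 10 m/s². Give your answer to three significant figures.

Here I = 0.8MR², so the shape factor k = I/(MR²) = 0.8.
Rolling without slipping gives ω = v/R, so the total kinetic energy is ½Mv² + ½Iω² = ½(1+k)Mv² = (9/10)Mv².
The vertical drop is h = L sinθ = 5.2 × sin32.8° = 2.817 m.
Energy conservation: Mgh = (9/10)Mv², so v = √(2gh/(1+k)) = √(2 × 10 × 2.817 / 1.8) ≈ 5.59 m/s.

v ≈ 5.59 m/s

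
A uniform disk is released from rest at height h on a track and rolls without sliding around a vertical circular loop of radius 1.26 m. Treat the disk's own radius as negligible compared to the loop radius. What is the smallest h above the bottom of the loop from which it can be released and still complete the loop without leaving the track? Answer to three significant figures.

The moment of inertia is (1/2)MR², giving k ≡ I/(MR²) = 0.5.
At the top of the loop, the minimum-contact condition is Mg = Mv_top²/r, so v_top² = gr.
With ω = v/R, the kinetic energy at speed v is ½(1+k)Mv² = (3/4)Mv².
Energy conservation from release (height h) to the top (height 2r): Mgh = Mg(2r) + (3/4)M·gr.
Thus h_min = 2r + (1+k)r/2 = r(2 + 1.5/2) = 1.26 × 2.75 ≈ 3.47 m.

h_min ≈ 3.47 m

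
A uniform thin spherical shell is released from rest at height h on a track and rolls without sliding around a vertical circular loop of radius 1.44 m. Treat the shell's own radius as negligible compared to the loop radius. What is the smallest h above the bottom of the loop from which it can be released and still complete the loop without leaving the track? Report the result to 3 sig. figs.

h_min ≈ 4.08 m

For this body I = (2/3)MR², i.e. k = I/(MR²) = 2/3.
At the top of the loop, the minimum-contact condition is Mg = Mv_top²/r, so v_top² = gr.
With ω = v/R, the kinetic energy at speed v is ½(1+k)Mv² = (5/6)Mv².
Energy conservation from release (height h) to the top (height 2r): Mgh = Mg(2r) + (5/6)M·gr.
Thus h_min = 2r + (1+k)r/2 = r(2 + 1.667/2) = 1.44 × 2.833 ≈ 4.08 m.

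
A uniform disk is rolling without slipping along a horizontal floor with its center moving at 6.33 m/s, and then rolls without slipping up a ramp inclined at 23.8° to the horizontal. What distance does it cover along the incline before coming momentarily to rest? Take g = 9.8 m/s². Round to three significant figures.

With I = (1/2)MR², the ratio k = I/(MR²) is 0.5.
Pure rolling means v = ωR; then KE = ½Mv² + ½I(v/R)² = ½(1+k)Mv² = (3/4)Mv².
Setting this equal to Mgh gives the vertical rise h = (1+k)v₀²/(2g) = 1.5×6.33²/(2×9.8) = 3.066 m.
The distance along the slope is d = h/sinθ = 3.066/sin23.8° ≈ 7.60 m.

d ≈ 7.60 m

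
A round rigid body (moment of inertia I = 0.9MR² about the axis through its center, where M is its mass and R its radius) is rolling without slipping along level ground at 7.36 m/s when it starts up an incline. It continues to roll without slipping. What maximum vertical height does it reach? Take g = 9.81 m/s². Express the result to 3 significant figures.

h ≈ 5.25 m

With I = 0.9MR², the ratio k = I/(MR²) is 0.9.
Since it rolls without slipping, ω = v/R and KE = ½Mv² + ½Iω² = ½(1+k)Mv² = (19/20)Mv².
At the top the kinetic energy is zero, so (19/20)Mv₀² = Mgh.
Thus h = (1+k)v₀²/(2g) = 1.9 × 7.36² / (2 × 9.81) ≈ 5.25 m.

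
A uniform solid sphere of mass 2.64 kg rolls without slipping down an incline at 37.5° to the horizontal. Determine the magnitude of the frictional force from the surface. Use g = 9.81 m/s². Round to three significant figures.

f ≈ 4.50 N

Here I = (2/5)MR², so the shape factor k = I/(MR²) = 0.4.
Along the incline Mg sinθ − f = Ma, and torque about the center fR = Iα = kMR²(a/R) gives f = kMa.
Combining, a = g sinθ/(1+k) and f = kMa = kMg sinθ/(1+k).
f = 0.4 × 2.64 × 9.81 × sin37.5° / 1.4 ≈ 4.50 N.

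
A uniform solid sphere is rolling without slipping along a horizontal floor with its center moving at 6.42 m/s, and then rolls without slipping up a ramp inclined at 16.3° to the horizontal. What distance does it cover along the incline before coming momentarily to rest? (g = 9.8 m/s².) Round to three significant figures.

Here I = (2/5)MR², so the shape factor k = I/(MR²) = 0.4.
Rolling without slipping gives ω = v/R, so the total kinetic energy is ½Mv² + ½Iω² = ½(1+k)Mv² = (7/10)Mv².
Setting this equal to Mgh gives the vertical rise h = (1+k)v₀²/(2g) = 1.4×6.42²/(2×9.8) = 2.944 m.
The distance along the slope is d = h/sinθ = 2.944/sin16.3° ≈ 10.5 m.

d ≈ 10.5 m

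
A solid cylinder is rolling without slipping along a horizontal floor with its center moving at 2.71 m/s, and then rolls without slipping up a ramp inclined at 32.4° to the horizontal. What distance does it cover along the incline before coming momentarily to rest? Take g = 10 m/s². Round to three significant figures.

d ≈ 1.03 m

The moment of inertia is (1/2)MR², giving k ≡ I/(MR²) = 0.5.
Rolling without slipping gives ω = v/R, so the total kinetic energy is ½Mv² + ½Iω² = ½(1+k)Mv² = (3/4)Mv².
Setting this equal to Mgh gives the vertical rise h = (1+k)v₀²/(2g) = 1.5×2.71²/(2×10) = 0.5508 m.
Along the incline, d = h/sinθ = 0.5508/sin32.4° ≈ 1.03 m.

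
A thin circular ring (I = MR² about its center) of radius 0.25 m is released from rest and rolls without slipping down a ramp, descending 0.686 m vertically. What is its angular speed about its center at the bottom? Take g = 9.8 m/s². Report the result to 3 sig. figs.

Here I = MR², so the shape factor k = I/(MR²) = 1.
The rolling condition ω = v/R makes the rotational term ½I(v/R)² = ½kMv², so KE_total = ½(1+k)Mv² = Mv².
Energy conservation Mgh = ½(1+k)Mv² gives v = √(2gh/(1+k)) = √(2 × 9.8 × 0.686 / 2) = 2.593 m/s.
Then ω = v/R = 2.593 / 0.25 ≈ 10.4 rad/s.

ω ≈ 10.4 rad/s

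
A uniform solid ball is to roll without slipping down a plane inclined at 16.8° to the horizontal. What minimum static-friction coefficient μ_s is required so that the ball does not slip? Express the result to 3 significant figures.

μ_min ≈ 0.0863

The moment of inertia is (2/5)MR², giving k ≡ I/(MR²) = 0.4.
Translational: Mg sinθ − f = Ma. Rotational about the CM: fR = Iα = kMRa, so f = kMa.
These give a = g sinθ/(1+k) and the required friction f = kMg sinθ/(1+k).
The normal force is N = Mg cosθ, so μ_min = f/N = k tanθ/(1+k).
μ_min = 0.4 × tan16.8° / 1.4 ≈ 0.0863.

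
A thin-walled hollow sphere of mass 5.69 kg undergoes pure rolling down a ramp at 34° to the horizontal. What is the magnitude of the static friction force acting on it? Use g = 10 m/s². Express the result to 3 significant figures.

For this body I = (2/3)MR², i.e. k = I/(MR²) = 2/3.
Translational: Mg sinθ − f = Ma. Rotational about the CM: fR = Iα = kMRa, so f = kMa.
Combining, a = g sinθ/(1+k) and f = kMa = kMg sinθ/(1+k).
f = (2/3) × 5.69 × 10 × sin34° / 1.667 ≈ 12.7 N.

f ≈ 12.7 N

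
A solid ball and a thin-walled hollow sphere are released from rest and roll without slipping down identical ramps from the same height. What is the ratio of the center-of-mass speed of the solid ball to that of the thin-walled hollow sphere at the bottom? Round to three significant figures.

Each satisfies Mgh = ½(1+k)Mv² with k = I/(MR²), so v ∝ 1/√(1+k).
For the solid ball k = 0.4; for the thin-walled hollow sphere k = 2/3.
v₁/v₂ = √((1+k₂)/(1+k₁)) = √(1.667/1.4) ≈ 1.09.

v_ratio ≈ 1.09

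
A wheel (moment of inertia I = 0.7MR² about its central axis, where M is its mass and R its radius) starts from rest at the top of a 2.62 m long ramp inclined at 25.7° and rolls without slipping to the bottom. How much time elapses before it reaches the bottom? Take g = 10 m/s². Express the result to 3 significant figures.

Here I = 0.7MR², so the shape factor k = I/(MR²) = 0.7.
Along the incline Mg sinθ − f = Ma, and torque about the center fR = Iα = kMR²(a/R) gives f = kMa.
Hence a = g sinθ/(1+k) = 10×sin25.7°/1.7 = 2.551 m/s².
With constant a from rest, t = √(2L/a) = √(2·2.62/2.551) ≈ 1.43 s.

t ≈ 1.43 s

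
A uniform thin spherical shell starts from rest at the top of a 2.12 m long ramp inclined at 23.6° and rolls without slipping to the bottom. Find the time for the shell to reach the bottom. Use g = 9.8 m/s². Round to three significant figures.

For this body I = (2/3)MR², i.e. k = I/(MR²) = 2/3.
Translational: Mg sinθ − f = Ma. Rotational about the CM: fR = Iα = kMRa, so f = kMa.
Hence a = g sinθ/(1+k) = 9.8×sin23.6°/1.667 = 2.354 m/s².
With constant a from rest, t = √(2L/a) = √(2·2.12/2.354) ≈ 1.34 s.

t ≈ 1.34 s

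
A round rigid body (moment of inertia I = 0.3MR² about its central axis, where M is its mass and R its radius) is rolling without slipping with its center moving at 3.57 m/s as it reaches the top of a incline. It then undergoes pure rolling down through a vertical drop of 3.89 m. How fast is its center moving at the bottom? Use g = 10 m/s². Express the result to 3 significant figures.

Here I = 0.3MR², so the shape factor k = I/(MR²) = 0.3.
Rolling without slipping gives ω = v/R, so the total kinetic energy is ½Mv² + ½Iω² = ½(1+k)Mv² = (13/20)Mv².
Conserving energy between top and bottom: (13/20)Mv² = (13/20)Mv₀² + Mgh, hence v² = v₀² + 2gh/(1+k).
v = √(3.57² + 2×10×3.89/1.3) = √72.59 ≈ 8.52 m/s.

v ≈ 8.52 m/s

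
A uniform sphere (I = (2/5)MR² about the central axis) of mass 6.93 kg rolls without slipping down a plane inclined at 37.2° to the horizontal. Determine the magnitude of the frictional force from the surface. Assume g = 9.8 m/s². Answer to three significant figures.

Here I = (2/5)MR², so the shape factor k = I/(MR²) = 0.4.
Translational: Mg sinθ − f = Ma. Rotational about the CM: fR = Iα = kMRa, so f = kMa.
Combining, a = g sinθ/(1+k) and f = kMa = kMg sinθ/(1+k).
f = 0.4 × 6.93 × 9.8 × sin37.2° / 1.4 ≈ 11.7 N.

f ≈ 11.7 N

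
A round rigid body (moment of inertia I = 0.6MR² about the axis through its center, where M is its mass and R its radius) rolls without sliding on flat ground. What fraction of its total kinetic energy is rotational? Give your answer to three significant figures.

With I = 0.6MR², the ratio k = I/(MR²) is 0.6.
Since ω = v/R, the translational part is ½Mv² and the rotational part is ½I(v/R)² = ½kMv²; the total is ½(1+k)Mv².
The rotational fraction is therefore k/(1+k) = 0.6/1.6 ≈ 0.375.

fraction ≈ 0.375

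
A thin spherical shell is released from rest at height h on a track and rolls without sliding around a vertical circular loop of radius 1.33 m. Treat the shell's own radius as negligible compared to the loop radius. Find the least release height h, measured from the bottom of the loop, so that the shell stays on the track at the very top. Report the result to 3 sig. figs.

h_min ≈ 3.77 m

The moment of inertia is (2/3)MR², giving k ≡ I/(MR²) = 2/3.
At the top of the loop, the minimum-contact condition is Mg = Mv_top²/r, so v_top² = gr.
With ω = v/R, the kinetic energy at speed v is ½(1+k)Mv² = (5/6)Mv².
Energy conservation from release (height h) to the top (height 2r): Mgh = Mg(2r) + (5/6)M·gr.
Thus h_min = 2r + (1+k)r/2 = r(2 + 1.667/2) = 1.33 × 2.833 ≈ 3.77 m.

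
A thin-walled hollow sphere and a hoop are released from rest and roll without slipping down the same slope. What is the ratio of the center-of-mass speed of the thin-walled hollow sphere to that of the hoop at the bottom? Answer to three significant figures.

Each satisfies Mgh = ½(1+k)Mv² with k = I/(MR²), so v ∝ 1/√(1+k).
For the thin-walled hollow sphere k = 2/3; for the hoop k = 1.
v₁/v₂ = √((1+k₂)/(1+k₁)) = √(2/1.667) ≈ 1.10.

v_ratio ≈ 1.10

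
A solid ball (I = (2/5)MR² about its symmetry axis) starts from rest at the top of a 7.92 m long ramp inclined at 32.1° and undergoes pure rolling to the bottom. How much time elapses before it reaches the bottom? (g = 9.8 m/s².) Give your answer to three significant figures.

With I = (2/5)MR², the ratio k = I/(MR²) is 0.4.
Newton's second law down the slope: Mg sinθ − f = Ma. The torque equation fR = Iα (with α = a/R) gives f = kMa.
Hence a = g sinθ/(1+k) = 9.8×sin32.1°/1.4 = 3.72 m/s².
With constant a from rest, t = √(2L/a) = √(2·7.92/3.72) ≈ 2.06 s.

t ≈ 2.06 s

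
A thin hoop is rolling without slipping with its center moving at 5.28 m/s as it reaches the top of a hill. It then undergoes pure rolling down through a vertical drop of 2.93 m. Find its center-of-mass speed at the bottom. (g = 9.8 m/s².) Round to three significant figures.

For this body I = MR², i.e. k = I/(MR²) = 1.
Since it rolls without slipping, ω = v/R and KE = ½Mv² + ½Iω² = ½(1+k)Mv² = Mv².
Energy conservation: Mv₀² + Mgh = Mv², so v² = v₀² + 2gh/(1+k).
v = √(5.28² + 2×9.8×2.93/2) = √56.59 ≈ 7.52 m/s.

v ≈ 7.52 m/s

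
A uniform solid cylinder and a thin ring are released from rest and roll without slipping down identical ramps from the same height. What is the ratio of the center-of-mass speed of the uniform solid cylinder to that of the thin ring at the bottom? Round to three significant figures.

Each satisfies Mgh = ½(1+k)Mv² with k = I/(MR²), so v ∝ 1/√(1+k).
For the uniform solid cylinder k = 0.5; for the thin ring k = 1.
v₁/v₂ = √((1+k₂)/(1+k₁)) = √(2/1.5) ≈ 1.15.

v_ratio ≈ 1.15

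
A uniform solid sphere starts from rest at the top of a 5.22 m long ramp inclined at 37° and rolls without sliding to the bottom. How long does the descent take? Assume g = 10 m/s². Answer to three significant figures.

t ≈ 1.56 s

Here I = (2/5)MR², so the shape factor k = I/(MR²) = 0.4.
Translational: Mg sinθ − f = Ma. Rotational about the CM: fR = Iα = kMRa, so f = kMa.
Hence a = g sinθ/(1+k) = 10×sin37°/1.4 = 4.299 m/s².
With constant a from rest, t = √(2L/a) = √(2·5.22/4.299) ≈ 1.56 s.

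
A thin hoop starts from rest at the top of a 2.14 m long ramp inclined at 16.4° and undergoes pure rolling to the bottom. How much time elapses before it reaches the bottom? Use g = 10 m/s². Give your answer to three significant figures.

The moment of inertia is MR², giving k ≡ I/(MR²) = 1.
Translational: Mg sinθ − f = Ma. Rotational about the CM: fR = Iα = kMRa, so f = kMa.
Hence a = g sinθ/(1+k) = 10×sin16.4°/2 = 1.412 m/s².
Starting from rest, L = ½at², so t = √(2L/a) = √(2×2.14/1.412) ≈ 1.74 s.

t ≈ 1.74 s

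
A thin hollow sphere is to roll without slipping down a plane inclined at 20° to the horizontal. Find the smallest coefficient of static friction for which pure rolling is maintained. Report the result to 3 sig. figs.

μ_min ≈ 0.146

The moment of inertia is (2/3)MR², giving k ≡ I/(MR²) = 2/3.
Newton's second law down the slope: Mg sinθ − f = Ma. The torque equation fR = Iα (with α = a/R) gives f = kMa.
These give a = g sinθ/(1+k) and the required friction f = kMg sinθ/(1+k).
The normal force is N = Mg cosθ, so μ_min = f/N = k tanθ/(1+k).
μ_min = (2/3) × tan20° / 1.667 ≈ 0.146.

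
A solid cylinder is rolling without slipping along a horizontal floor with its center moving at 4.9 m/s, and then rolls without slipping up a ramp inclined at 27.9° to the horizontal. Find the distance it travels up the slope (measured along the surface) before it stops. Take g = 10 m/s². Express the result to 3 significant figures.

With I = (1/2)MR², the ratio k = I/(MR²) is 0.5.
Rolling without slipping gives ω = v/R, so the total kinetic energy is ½Mv² + ½Iω² = ½(1+k)Mv² = (3/4)Mv².
Setting this equal to Mgh gives the vertical rise h = (1+k)v₀²/(2g) = 1.5×4.9²/(2×10) = 1.801 m.
The distance along the slope is d = h/sinθ = 1.801/sin27.9° ≈ 3.85 m.

d ≈ 3.85 m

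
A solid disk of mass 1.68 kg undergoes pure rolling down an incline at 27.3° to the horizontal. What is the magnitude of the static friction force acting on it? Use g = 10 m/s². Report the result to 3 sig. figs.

f ≈ 2.57 N

With I = (1/2)MR², the ratio k = I/(MR²) is 0.5.
Along the incline Mg sinθ − f = Ma, and torque about the center fR = Iα = kMR²(a/R) gives f = kMa.
Combining, a = g sinθ/(1+k) and f = kMa = kMg sinθ/(1+k).
f = 0.5 × 1.68 × 10 × sin27.3° / 1.5 ≈ 2.57 N.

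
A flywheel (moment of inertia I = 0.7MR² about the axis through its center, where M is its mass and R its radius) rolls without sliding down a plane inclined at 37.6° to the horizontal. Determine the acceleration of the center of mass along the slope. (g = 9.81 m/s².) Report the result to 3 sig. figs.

a ≈ 3.52 m/s²

Here I = 0.7MR², so the shape factor k = I/(MR²) = 0.7.
Translational: Mg sinθ − f = Ma. Rotational about the CM: fR = Iα = kMRa, so f = kMa.
Eliminating f: Mg sinθ = (1+k)Ma, so a = g sinθ/(1+k) = 9.81 × sin37.6° / 1.7 ≈ 3.52 m/s².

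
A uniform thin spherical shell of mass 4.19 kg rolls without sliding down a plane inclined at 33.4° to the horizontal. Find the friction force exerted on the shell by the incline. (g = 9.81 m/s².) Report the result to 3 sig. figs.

f ≈ 9.05 N

With I = (2/3)MR², the ratio k = I/(MR²) is 2/3.
Along the incline Mg sinθ − f = Ma, and torque about the center fR = Iα = kMR²(a/R) gives f = kMa.
Combining, a = g sinθ/(1+k) and f = kMa = kMg sinθ/(1+k).
f = (2/3) × 4.19 × 9.81 × sin33.4° / 1.667 ≈ 9.05 N.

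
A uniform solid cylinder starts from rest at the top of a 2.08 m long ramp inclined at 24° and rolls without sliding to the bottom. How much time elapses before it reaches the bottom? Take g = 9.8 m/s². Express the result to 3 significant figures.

t ≈ 1.25 s

For this body I = (1/2)MR², i.e. k = I/(MR²) = 0.5.
Translational: Mg sinθ − f = Ma. Rotational about the CM: fR = Iα = kMRa, so f = kMa.
Hence a = g sinθ/(1+k) = 9.8×sin24°/1.5 = 2.657 m/s².
With constant a from rest, t = √(2L/a) = √(2·2.08/2.657) ≈ 1.25 s.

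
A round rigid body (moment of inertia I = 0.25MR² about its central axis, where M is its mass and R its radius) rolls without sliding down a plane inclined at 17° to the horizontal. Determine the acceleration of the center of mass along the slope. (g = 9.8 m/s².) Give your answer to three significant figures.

a ≈ 2.29 m/s²

Here I = 0.25MR², so the shape factor k = I/(MR²) = 0.25.
Translational: Mg sinθ − f = Ma. Rotational about the CM: fR = Iα = kMRa, so f = kMa.
Eliminating f: Mg sinθ = (1+k)Ma, so a = g sinθ/(1+k) = 9.8 × sin17° / 1.25 ≈ 2.29 m/s².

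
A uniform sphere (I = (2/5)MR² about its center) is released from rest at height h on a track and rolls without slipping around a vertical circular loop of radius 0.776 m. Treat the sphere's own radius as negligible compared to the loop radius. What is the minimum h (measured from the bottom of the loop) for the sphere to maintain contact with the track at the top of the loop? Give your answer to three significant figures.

With I = (2/5)MR², the ratio k = I/(MR²) is 0.4.
At the top of the loop, the minimum-contact condition is Mg = Mv_top²/r, so v_top² = gr.
With ω = v/R, the kinetic energy at speed v is ½(1+k)Mv² = (7/10)Mv².
Energy conservation from release (height h) to the top (height 2r): Mgh = Mg(2r) + (7/10)M·gr.
Thus h_min = 2r + (1+k)r/2 = r(2 + 1.4/2) = 0.776 × 2.7 ≈ 2.10 m.

h_min ≈ 2.10 m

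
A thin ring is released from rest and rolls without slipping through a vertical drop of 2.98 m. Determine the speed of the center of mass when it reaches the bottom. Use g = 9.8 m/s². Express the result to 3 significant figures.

For this body I = MR², i.e. k = I/(MR²) = 1.
Pure rolling means v = ωR; then KE = ½Mv² + ½I(v/R)² = ½(1+k)Mv² = Mv².
Energy conservation: Mgh = Mv², so v = √(2gh/(1+k)) = √(2 × 9.8 × 2.98 / 2) ≈ 5.40 m/s.

v ≈ 5.40 m/s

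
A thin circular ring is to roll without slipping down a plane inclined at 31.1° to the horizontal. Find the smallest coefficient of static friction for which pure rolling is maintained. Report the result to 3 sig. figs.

μ_min ≈ 0.302

The moment of inertia is MR², giving k ≡ I/(MR²) = 1.
Along the incline Mg sinθ − f = Ma, and torque about the center fR = Iα = kMR²(a/R) gives f = kMa.
These give a = g sinθ/(1+k) and the required friction f = kMg sinθ/(1+k).
With N = Mg cosθ, the no-slip condition f ≤ μN gives μ_min = f/N = k tanθ/(1+k).
μ_min = 1 × tan31.1° / 2 ≈ 0.302.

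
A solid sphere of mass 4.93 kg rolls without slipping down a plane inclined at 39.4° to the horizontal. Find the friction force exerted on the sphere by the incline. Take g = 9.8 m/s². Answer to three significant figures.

f ≈ 8.76 N

The moment of inertia is (2/5)MR², giving k ≡ I/(MR²) = 0.4.
Translational: Mg sinθ − f = Ma. Rotational about the CM: fR = Iα = kMRa, so f = kMa.
Combining, a = g sinθ/(1+k) and f = kMa = kMg sinθ/(1+k).
f = 0.4 × 4.93 × 9.8 × sin39.4° / 1.4 ≈ 8.76 N.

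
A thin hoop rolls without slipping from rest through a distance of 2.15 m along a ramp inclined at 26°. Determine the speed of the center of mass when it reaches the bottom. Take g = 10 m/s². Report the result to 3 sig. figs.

The moment of inertia is MR², giving k ≡ I/(MR²) = 1.
Rolling without slipping gives ω = v/R, so the total kinetic energy is ½Mv² + ½Iω² = ½(1+k)Mv² = Mv².
The vertical drop is h = L sinθ = 2.15 × sin26° = 0.9425 m.
Setting Mgh = Mv² gives v = √(2gh/(1+k)) = √(2·10·0.9425/2) ≈ 3.07 m/s.

v ≈ 3.07 m/s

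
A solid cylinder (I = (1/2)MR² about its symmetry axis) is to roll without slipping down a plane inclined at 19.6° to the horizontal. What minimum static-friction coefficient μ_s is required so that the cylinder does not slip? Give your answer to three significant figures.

μ_min ≈ 0.119

The moment of inertia is (1/2)MR², giving k ≡ I/(MR²) = 0.5.
Along the incline Mg sinθ − f = Ma, and torque about the center fR = Iα = kMR²(a/R) gives f = kMa.
These give a = g sinθ/(1+k) and the required friction f = kMg sinθ/(1+k).
The normal force is N = Mg cosθ, so μ_min = f/N = k tanθ/(1+k).
μ_min = 0.5 × tan19.6° / 1.5 ≈ 0.119.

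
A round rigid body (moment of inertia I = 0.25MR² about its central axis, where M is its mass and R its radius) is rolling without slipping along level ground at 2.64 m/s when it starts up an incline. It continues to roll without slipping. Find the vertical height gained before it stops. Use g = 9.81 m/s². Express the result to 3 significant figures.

h ≈ 0.444 m

Here I = 0.25MR², so the shape factor k = I/(MR²) = 0.25.
Since it rolls without slipping, ω = v/R and KE = ½Mv² + ½Iω² = ½(1+k)Mv² = (5/8)Mv².
All of this converts to potential energy at the highest point: (5/8)Mv₀² = Mgh.
Thus h = (1+k)v₀²/(2g) = 1.25 × 2.64² / (2 × 9.81) ≈ 0.444 m.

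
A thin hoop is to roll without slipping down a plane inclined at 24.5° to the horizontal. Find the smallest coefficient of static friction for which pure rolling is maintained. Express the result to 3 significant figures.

μ_min ≈ 0.228

For this body I = MR², i.e. k = I/(MR²) = 1.
Newton's second law down the slope: Mg sinθ − f = Ma. The torque equation fR = Iα (with α = a/R) gives f = kMa.
These give a = g sinθ/(1+k) and the required friction f = kMg sinθ/(1+k).
The normal force is N = Mg cosθ, so μ_min = f/N = k tanθ/(1+k).
μ_min = 1 × tan24.5° / 2 ≈ 0.228.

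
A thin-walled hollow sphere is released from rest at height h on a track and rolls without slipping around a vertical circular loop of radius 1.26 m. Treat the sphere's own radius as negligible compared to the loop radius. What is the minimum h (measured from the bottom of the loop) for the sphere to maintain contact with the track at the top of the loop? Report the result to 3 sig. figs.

The moment of inertia is (2/3)MR², giving k ≡ I/(MR²) = 2/3.
At the top of the loop, the minimum-contact condition is Mg = Mv_top²/r, so v_top² = gr.
With ω = v/R, the kinetic energy at speed v is ½(1+k)Mv² = (5/6)Mv².
Energy conservation from release (height h) to the top (height 2r): Mgh = Mg(2r) + (5/6)M·gr.
Thus h_min = 2r + (1+k)r/2 = r(2 + 1.667/2) = 1.26 × 2.833 ≈ 3.57 m.

h_min ≈ 3.57 m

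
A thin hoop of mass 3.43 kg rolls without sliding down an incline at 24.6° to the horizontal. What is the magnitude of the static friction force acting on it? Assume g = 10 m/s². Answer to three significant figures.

With I = MR², the ratio k = I/(MR²) is 1.
Newton's second law down the slope: Mg sinθ − f = Ma. The torque equation fR = Iα (with α = a/R) gives f = kMa.
Combining, a = g sinθ/(1+k) and f = kMa = kMg sinθ/(1+k).
f = 1 × 3.43 × 10 × sin24.6° / 2 ≈ 7.14 N.

f ≈ 7.14 N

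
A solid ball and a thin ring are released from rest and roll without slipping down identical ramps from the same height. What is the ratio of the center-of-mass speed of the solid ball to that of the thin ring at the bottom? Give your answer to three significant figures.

v_ratio ≈ 1.20

Each satisfies Mgh = ½(1+k)Mv² with k = I/(MR²), so v ∝ 1/√(1+k).
For the solid ball k = 0.4; for the thin ring k = 1.
v₁/v₂ = √((1+k₂)/(1+k₁)) = √(2/1.4) ≈ 1.20.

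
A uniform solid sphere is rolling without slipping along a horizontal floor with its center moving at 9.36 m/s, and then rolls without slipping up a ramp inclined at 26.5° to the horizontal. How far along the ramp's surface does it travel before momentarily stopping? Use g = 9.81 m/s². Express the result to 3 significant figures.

d ≈ 14.0 m

Here I = (2/5)MR², so the shape factor k = I/(MR²) = 0.4.
Pure rolling means v = ωR; then KE = ½Mv² + ½I(v/R)² = ½(1+k)Mv² = (7/10)Mv².
Setting this equal to Mgh gives the vertical rise h = (1+k)v₀²/(2g) = 1.4×9.36²/(2×9.81) = 6.251 m.
The distance along the slope is d = h/sinθ = 6.251/sin26.5° ≈ 14.0 m.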